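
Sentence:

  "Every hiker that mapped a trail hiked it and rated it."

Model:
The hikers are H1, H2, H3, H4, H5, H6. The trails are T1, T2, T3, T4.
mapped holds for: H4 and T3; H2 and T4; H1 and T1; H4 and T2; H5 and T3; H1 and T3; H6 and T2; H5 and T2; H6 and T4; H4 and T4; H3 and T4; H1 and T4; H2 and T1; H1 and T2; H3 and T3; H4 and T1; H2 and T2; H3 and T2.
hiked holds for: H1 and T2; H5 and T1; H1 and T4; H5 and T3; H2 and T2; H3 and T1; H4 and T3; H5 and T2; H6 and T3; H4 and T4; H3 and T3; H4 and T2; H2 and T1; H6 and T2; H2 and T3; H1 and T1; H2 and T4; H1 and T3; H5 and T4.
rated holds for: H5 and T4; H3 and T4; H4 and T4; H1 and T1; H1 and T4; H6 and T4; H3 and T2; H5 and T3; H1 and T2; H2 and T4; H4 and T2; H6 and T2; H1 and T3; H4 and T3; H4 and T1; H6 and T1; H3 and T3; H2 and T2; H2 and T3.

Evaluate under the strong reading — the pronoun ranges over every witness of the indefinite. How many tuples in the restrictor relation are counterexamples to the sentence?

6

"it" takes "a trail" as antecedent — a donkey pronoun bound across the clause boundary.
Strong reading: for every (h,t) with mapped(h,t), hiked(h,t) ∧ rated(h,t).
Restrictor pairs: (H1,T1) ✓  (H1,T2) ✓  (H1,T3) ✓  (H1,T4) ✓  (H2,T1) ✗  (H2,T2) ✓  (H2,T4) ✓  (H3,T2) ✗  (H3,T3) ✓  (H3,T4) ✗  (H4,T1) ✗  (H4,T2) ✓  (H4,T3) ✓  (H4,T4) ✓  (H5,T2) ✗  (H5,T3) ✓  (H6,T2) ✓  (H6,T4) ✗
Counterexamples (restrictor pairs failing the scope): 6.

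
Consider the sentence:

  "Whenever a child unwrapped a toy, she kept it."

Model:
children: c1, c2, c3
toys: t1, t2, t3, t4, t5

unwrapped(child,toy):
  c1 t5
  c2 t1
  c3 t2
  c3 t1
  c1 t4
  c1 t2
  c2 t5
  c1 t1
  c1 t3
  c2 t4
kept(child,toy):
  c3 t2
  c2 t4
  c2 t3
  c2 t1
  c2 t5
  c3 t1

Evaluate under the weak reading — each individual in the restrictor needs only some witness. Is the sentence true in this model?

"it" takes "a toy" as antecedent — a donkey pronoun bound across the clause boundary.
Weak reading: every child c with some unwrapped-toy has at least one unwrapped-toy t such that kept(c,t).
Per child: c1:✗  c2:✓  c3:✓
c1 has no witness among its unwrapped-toys.

False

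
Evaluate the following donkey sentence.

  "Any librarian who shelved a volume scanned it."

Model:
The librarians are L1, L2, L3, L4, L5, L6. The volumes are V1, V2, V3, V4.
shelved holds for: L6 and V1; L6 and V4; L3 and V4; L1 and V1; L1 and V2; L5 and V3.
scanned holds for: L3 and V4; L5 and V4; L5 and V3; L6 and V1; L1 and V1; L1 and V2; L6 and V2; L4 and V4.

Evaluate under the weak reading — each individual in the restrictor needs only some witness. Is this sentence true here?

True

"it" takes "a volume" as antecedent — a donkey pronoun bound across the clause boundary.
Weak reading: every librarian l with some shelved-volume has at least one shelved-volume v such that scanned(l,v).
Per librarian: L1:✓  L3:✓  L5:✓  L6:✓
Every librarian in the restrictor has a witness.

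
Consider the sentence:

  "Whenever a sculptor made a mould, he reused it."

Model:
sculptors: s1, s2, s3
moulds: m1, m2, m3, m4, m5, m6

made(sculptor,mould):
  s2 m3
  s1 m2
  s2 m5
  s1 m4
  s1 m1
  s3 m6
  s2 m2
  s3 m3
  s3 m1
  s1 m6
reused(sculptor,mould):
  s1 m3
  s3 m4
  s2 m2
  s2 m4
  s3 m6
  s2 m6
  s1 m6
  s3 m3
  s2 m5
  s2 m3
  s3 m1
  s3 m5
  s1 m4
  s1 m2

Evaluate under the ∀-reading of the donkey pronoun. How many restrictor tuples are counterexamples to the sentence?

"it" takes "a mould" as antecedent — a donkey pronoun bound across the clause boundary.
Strong reading: for every (s,m) with made(s,m), reused(s,m).
Restrictor pairs: (s1,m1) ✗  (s1,m2) ✓  (s1,m4) ✓  (s1,m6) ✓  (s2,m2) ✓  (s2,m3) ✓  (s2,m5) ✓  (s3,m1) ✓  (s3,m3) ✓  (s3,m6) ✓
Counterexamples (restrictor pairs failing the scope): 1.

1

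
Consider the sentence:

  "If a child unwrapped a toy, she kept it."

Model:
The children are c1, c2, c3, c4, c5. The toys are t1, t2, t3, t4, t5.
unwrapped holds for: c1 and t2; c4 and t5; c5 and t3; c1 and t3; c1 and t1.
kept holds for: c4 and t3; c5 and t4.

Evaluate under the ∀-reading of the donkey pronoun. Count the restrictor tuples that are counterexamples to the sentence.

5

"it" takes "a toy" as antecedent — a donkey pronoun bound across the clause boundary.
Strong reading: for every (c,t) with unwrapped(c,t), kept(c,t).
Restrictor pairs: (c1,t1) ✗  (c1,t2) ✗  (c1,t3) ✗  (c4,t5) ✗  (c5,t3) ✗
Counterexamples (restrictor pairs failing the scope): 5.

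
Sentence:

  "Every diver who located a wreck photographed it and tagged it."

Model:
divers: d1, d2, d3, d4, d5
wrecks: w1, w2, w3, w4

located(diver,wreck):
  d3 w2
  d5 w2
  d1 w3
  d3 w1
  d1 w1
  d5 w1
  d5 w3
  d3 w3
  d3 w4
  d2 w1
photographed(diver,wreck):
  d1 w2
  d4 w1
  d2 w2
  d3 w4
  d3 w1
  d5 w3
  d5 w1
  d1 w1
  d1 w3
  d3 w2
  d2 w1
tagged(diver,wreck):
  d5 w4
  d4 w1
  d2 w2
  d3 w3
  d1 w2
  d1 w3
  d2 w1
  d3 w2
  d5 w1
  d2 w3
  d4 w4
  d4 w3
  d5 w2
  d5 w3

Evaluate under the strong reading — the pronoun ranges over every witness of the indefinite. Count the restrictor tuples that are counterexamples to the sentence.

5

"it" takes "a wreck" as antecedent — a donkey pronoun bound across the clause boundary.
Strong reading: for every (d,w) with located(d,w), photographed(d,w) ∧ tagged(d,w).
Restrictor pairs: (d1,w1) ✗  (d1,w3) ✓  (d2,w1) ✓  (d3,w1) ✗  (d3,w2) ✓  (d3,w3) ✗  (d3,w4) ✗  (d5,w1) ✓  (d5,w2) ✗  (d5,w3) ✓
Counterexamples (restrictor pairs failing the scope): 5.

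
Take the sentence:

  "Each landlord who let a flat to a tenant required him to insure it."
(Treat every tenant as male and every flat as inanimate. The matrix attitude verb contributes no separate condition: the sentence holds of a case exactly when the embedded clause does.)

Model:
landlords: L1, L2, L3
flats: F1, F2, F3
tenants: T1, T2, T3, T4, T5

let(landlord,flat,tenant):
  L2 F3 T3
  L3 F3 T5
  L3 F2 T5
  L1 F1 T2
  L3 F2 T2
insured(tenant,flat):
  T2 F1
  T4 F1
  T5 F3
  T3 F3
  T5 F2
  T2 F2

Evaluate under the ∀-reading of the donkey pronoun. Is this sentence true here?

"him" takes "a tenant" as antecedent and "it" takes "a flat"; both are donkey pronouns co-varying with the restrictor.
Strong reading: for every (l,f,t) with let(l,f,t), insured(t,f).
Restrictor triples: (L1,F1,T2)→insured(T2,F1) ✓  (L2,F3,T3)→insured(T3,F3) ✓  (L3,F2,T2)→insured(T2,F2) ✓  (L3,F2,T5)→insured(T5,F2) ✓  (L3,F3,T5)→insured(T5,F3) ✓
Every restrictor triple satisfies the scope.

True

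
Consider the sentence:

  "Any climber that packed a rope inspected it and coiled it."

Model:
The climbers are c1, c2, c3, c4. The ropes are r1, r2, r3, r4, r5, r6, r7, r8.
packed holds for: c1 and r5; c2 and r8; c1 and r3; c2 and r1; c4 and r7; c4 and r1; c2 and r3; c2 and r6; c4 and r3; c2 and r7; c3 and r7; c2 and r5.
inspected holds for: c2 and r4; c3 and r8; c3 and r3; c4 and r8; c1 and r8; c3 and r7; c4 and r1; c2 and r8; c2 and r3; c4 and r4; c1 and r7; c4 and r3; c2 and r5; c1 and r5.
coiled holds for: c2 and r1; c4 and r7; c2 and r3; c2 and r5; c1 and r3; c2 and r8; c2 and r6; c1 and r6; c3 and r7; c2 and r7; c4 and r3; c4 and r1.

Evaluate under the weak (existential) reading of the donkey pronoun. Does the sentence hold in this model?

"it" takes "a rope" as antecedent — a donkey pronoun bound across the clause boundary.
Weak reading: every climber c with some packed-rope has at least one packed-rope r such that inspected(c,r) ∧ coiled(c,r).
Per climber: c1:✗  c2:✓  c3:✓  c4:✓
c1 has no witness among its packed-ropes.

False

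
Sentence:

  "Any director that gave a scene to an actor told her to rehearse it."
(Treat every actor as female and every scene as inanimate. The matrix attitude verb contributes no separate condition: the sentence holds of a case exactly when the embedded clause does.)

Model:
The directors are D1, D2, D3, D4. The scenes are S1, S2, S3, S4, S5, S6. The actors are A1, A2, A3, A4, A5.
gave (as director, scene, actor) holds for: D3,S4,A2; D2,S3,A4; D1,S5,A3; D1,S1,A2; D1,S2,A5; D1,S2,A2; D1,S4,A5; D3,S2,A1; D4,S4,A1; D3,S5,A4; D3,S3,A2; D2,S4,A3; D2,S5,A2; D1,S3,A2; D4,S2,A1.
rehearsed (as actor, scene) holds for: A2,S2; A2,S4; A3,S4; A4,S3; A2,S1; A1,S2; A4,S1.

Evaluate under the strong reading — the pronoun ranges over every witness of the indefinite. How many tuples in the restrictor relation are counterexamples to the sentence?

8

"her" takes "an actor" as antecedent and "it" takes "a scene"; both are donkey pronouns co-varying with the restrictor.
Strong reading: for every (d,s,a) with gave(d,s,a), rehearsed(a,s).
Restrictor triples: (D1,S1,A2)→rehearsed(A2,S1) ✓  (D1,S2,A2)→rehearsed(A2,S2) ✓  (D1,S2,A5)→rehearsed(A5,S2) ✗  (D1,S3,A2)→rehearsed(A2,S3) ✗  (D1,S4,A5)→rehearsed(A5,S4) ✗  (D1,S5,A3)→rehearsed(A3,S5) ✗  (D2,S3,A4)→rehearsed(A4,S3) ✓  (D2,S4,A3)→rehearsed(A3,S4) ✓  (D2,S5,A2)→rehearsed(A2,S5) ✗  (D3,S2,A1)→rehearsed(A1,S2) ✓  (D3,S3,A2)→rehearsed(A2,S3) ✗  (D3,S4,A2)→rehearsed(A2,S4) ✓  (D3,S5,A4)→rehearsed(A4,S5) ✗  (D4,S2,A1)→rehearsed(A1,S2) ✓  (D4,S4,A1)→rehearsed(A1,S4) ✗
Counterexamples (restrictor triples failing the scope): 8.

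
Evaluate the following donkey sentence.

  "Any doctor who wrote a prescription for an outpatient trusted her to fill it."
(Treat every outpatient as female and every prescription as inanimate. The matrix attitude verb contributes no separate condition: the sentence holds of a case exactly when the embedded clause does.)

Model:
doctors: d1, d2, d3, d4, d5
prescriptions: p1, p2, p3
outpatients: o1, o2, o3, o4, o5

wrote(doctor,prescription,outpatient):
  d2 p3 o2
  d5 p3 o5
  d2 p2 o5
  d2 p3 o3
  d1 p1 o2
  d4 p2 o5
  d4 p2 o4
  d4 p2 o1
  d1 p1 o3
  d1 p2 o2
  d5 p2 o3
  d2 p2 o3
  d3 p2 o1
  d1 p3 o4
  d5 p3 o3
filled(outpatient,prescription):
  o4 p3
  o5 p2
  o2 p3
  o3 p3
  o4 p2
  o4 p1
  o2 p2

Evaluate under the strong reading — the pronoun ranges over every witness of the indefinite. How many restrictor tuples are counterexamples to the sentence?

7

"her" takes "an outpatient" as antecedent and "it" takes "a prescription"; both are donkey pronouns co-varying with the restrictor.
Strong reading: for every (d,p,o) with wrote(d,p,o), filled(o,p).
Restrictor triples: (d1,p1,o2)→filled(o2,p1) ✗  (d1,p1,o3)→filled(o3,p1) ✗  (d1,p2,o2)→filled(o2,p2) ✓  (d1,p3,o4)→filled(o4,p3) ✓  (d2,p2,o3)→filled(o3,p2) ✗  (d2,p2,o5)→filled(o5,p2) ✓  (d2,p3,o2)→filled(o2,p3) ✓  (d2,p3,o3)→filled(o3,p3) ✓  (d3,p2,o1)→filled(o1,p2) ✗  (d4,p2,o1)→filled(o1,p2) ✗  (d4,p2,o4)→filled(o4,p2) ✓  (d4,p2,o5)→filled(o5,p2) ✓  (d5,p2,o3)→filled(o3,p2) ✗  (d5,p3,o3)→filled(o3,p3) ✓  (d5,p3,o5)→filled(o5,p3) ✗
Counterexamples (restrictor triples failing the scope): 7.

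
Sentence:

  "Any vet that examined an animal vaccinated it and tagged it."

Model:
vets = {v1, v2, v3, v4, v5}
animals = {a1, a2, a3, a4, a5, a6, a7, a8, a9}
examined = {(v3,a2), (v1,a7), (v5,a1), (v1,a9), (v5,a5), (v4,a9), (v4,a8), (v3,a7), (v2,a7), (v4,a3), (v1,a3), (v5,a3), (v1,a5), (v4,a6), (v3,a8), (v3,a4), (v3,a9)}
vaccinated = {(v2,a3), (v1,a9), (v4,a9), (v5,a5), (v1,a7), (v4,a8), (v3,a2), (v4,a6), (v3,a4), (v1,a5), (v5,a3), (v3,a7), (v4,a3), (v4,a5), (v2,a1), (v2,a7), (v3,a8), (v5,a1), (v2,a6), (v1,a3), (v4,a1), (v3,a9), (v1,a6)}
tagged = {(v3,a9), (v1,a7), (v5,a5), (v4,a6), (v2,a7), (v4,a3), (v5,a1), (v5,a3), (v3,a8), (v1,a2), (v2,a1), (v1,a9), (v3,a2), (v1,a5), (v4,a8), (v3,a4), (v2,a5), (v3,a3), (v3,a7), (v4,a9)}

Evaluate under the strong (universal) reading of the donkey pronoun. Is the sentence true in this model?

"it" takes "an animal" as antecedent — a donkey pronoun bound across the clause boundary.
Strong reading: for every (v,a) with examined(v,a), vaccinated(v,a) ∧ tagged(v,a).
Restrictor pairs: (v1,a3) ✗  (v1,a5) ✓  (v1,a7) ✓  (v1,a9) ✓  (v2,a7) ✓  (v3,a2) ✓  (v3,a4) ✓  (v3,a7) ✓  (v3,a8) ✓  (v3,a9) ✓  (v4,a3) ✓  (v4,a6) ✓  (v4,a8) ✓  (v4,a9) ✓  (v5,a1) ✓  (v5,a3) ✓  (v5,a5) ✓
Counterexample: (v1,a3) is in examined but fails the scope.

False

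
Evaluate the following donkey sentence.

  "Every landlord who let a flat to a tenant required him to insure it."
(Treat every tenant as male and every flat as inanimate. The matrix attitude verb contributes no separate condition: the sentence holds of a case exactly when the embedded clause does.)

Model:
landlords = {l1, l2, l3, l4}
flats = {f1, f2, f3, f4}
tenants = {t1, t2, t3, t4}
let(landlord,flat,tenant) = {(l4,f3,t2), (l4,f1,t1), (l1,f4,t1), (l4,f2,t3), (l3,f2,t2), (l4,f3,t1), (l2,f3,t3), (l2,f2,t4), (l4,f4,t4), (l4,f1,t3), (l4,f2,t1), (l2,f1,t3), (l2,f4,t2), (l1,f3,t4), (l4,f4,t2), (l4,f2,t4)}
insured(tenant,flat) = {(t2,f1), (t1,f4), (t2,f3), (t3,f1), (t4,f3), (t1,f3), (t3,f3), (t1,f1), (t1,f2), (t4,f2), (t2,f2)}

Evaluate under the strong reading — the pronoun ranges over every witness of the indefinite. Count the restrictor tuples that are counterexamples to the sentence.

"him" takes "a tenant" as antecedent and "it" takes "a flat"; both are donkey pronouns co-varying with the restrictor.
Strong reading: for every (l,f,t) with let(l,f,t), insured(t,f).
Restrictor triples: (l1,f3,t4)→insured(t4,f3) ✓  (l1,f4,t1)→insured(t1,f4) ✓  (l2,f1,t3)→insured(t3,f1) ✓  (l2,f2,t4)→insured(t4,f2) ✓  (l2,f3,t3)→insured(t3,f3) ✓  (l2,f4,t2)→insured(t2,f4) ✗  (l3,f2,t2)→insured(t2,f2) ✓  (l4,f1,t1)→insured(t1,f1) ✓  (l4,f1,t3)→insured(t3,f1) ✓  (l4,f2,t1)→insured(t1,f2) ✓  (l4,f2,t3)→insured(t3,f2) ✗  (l4,f2,t4)→insured(t4,f2) ✓  (l4,f3,t1)→insured(t1,f3) ✓  (l4,f3,t2)→insured(t2,f3) ✓  (l4,f4,t2)→insured(t2,f4) ✗  (l4,f4,t4)→insured(t4,f4) ✗
Counterexamples (restrictor triples failing the scope): 4.

4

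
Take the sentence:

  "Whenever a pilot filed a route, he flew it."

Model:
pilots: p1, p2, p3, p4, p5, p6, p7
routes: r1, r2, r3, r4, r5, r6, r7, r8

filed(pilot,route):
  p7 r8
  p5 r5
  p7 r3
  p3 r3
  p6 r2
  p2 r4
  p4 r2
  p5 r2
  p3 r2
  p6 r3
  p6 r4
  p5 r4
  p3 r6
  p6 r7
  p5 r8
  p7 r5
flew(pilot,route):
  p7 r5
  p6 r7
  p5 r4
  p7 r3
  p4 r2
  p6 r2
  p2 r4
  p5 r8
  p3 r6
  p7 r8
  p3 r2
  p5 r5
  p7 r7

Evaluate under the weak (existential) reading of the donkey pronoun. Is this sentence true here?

"it" takes "a route" as antecedent — a donkey pronoun bound across the clause boundary.
Weak reading: every pilot p with some filed-route has at least one filed-route r such that flew(p,r).
Per pilot: p2:✓  p3:✓  p4:✓  p5:✓  p6:✓  p7:✓
Every pilot in the restrictor has a witness.

True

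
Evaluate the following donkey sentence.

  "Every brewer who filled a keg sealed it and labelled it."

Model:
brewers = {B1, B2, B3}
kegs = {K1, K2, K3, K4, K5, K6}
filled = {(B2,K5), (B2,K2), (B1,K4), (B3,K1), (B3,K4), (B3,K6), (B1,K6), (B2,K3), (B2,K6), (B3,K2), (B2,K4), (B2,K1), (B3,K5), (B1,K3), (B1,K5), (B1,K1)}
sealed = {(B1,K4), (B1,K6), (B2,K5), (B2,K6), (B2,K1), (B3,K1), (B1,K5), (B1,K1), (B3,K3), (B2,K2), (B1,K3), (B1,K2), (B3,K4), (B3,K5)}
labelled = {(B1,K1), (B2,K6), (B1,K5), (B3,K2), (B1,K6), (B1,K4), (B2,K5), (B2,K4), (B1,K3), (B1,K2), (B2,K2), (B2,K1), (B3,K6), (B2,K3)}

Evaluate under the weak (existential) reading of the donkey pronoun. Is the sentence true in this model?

False

"it" takes "a keg" as antecedent — a donkey pronoun bound across the clause boundary.
Weak reading: every brewer b with some filled-keg has at least one filled-keg k such that sealed(b,k) ∧ labelled(b,k).
Per brewer: B1:✓  B2:✓  B3:✗
B3 has no witness among its filled-kegs.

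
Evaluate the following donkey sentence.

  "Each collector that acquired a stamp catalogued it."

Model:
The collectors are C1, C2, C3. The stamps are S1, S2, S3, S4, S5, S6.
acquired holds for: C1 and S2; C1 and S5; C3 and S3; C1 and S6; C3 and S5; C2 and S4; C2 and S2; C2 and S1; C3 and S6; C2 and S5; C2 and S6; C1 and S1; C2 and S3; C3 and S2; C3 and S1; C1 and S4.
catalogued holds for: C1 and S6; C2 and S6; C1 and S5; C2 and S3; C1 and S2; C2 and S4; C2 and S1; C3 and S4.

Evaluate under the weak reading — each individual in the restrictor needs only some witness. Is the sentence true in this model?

"it" takes "a stamp" as antecedent — a donkey pronoun bound across the clause boundary.
Weak reading: every collector c with some acquired-stamp has at least one acquired-stamp s such that catalogued(c,s).
Per collector: C1:✓  C2:✓  C3:✗
C3 has no witness among its acquired-stamps.

False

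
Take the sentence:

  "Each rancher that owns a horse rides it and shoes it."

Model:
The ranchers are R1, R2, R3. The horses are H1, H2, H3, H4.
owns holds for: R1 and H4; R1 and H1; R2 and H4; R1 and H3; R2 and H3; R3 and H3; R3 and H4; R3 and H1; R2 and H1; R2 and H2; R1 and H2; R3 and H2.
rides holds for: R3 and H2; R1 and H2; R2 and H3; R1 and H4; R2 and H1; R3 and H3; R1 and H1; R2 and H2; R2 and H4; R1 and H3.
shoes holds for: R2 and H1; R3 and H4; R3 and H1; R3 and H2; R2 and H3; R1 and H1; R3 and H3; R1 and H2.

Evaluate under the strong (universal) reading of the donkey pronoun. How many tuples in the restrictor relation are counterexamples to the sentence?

"it" takes "a horse" as antecedent — a donkey pronoun bound across the clause boundary.
Strong reading: for every (r,h) with owns(r,h), rides(r,h) ∧ shoes(r,h).
Restrictor pairs: (R1,H1) ✓  (R1,H2) ✓  (R1,H3) ✗  (R1,H4) ✗  (R2,H1) ✓  (R2,H2) ✗  (R2,H3) ✓  (R2,H4) ✗  (R3,H1) ✗  (R3,H2) ✓  (R3,H3) ✓  (R3,H4) ✗
Counterexamples (restrictor pairs failing the scope): 6.

6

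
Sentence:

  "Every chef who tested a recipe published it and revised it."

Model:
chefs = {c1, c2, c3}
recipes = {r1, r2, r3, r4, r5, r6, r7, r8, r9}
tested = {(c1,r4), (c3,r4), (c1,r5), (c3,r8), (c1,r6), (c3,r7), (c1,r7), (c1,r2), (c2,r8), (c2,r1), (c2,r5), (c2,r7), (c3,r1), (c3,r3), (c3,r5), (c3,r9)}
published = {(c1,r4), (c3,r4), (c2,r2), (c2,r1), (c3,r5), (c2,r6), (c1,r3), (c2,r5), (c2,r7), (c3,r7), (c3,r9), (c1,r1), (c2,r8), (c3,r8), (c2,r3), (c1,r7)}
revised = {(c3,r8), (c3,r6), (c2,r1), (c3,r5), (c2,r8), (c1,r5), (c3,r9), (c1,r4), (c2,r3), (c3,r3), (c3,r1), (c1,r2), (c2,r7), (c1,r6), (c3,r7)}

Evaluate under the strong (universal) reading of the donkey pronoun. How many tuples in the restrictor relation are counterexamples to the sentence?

8

"it" takes "a recipe" as antecedent — a donkey pronoun bound across the clause boundary.
Strong reading: for every (c,r) with tested(c,r), published(c,r) ∧ revised(c,r).
Restrictor pairs: (c1,r2) ✗  (c1,r4) ✓  (c1,r5) ✗  (c1,r6) ✗  (c1,r7) ✗  (c2,r1) ✓  (c2,r5) ✗  (c2,r7) ✓  (c2,r8) ✓  (c3,r1) ✗  (c3,r3) ✗  (c3,r4) ✗  (c3,r5) ✓  (c3,r7) ✓  (c3,r8) ✓  (c3,r9) ✓
Counterexamples (restrictor pairs failing the scope): 8.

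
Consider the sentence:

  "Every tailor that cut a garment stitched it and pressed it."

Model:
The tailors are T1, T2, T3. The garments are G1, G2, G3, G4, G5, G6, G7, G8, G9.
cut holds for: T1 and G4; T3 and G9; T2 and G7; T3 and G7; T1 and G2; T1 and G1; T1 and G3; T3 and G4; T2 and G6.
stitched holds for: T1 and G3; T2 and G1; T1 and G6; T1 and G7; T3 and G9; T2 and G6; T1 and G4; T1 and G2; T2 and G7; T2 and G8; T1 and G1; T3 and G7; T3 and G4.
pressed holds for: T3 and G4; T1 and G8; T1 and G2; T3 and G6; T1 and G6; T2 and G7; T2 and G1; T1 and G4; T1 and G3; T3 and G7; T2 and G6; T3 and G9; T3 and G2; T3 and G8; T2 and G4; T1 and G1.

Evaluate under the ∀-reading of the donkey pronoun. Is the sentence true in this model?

"it" takes "a garment" as antecedent — a donkey pronoun bound across the clause boundary.
Strong reading: for every (t,g) with cut(t,g), stitched(t,g) ∧ pressed(t,g).
Restrictor pairs: (T1,G1) ✓  (T1,G2) ✓  (T1,G3) ✓  (T1,G4) ✓  (T2,G6) ✓  (T2,G7) ✓  (T3,G4) ✓  (T3,G7) ✓  (T3,G9) ✓
Every restrictor pair satisfies the scope.

True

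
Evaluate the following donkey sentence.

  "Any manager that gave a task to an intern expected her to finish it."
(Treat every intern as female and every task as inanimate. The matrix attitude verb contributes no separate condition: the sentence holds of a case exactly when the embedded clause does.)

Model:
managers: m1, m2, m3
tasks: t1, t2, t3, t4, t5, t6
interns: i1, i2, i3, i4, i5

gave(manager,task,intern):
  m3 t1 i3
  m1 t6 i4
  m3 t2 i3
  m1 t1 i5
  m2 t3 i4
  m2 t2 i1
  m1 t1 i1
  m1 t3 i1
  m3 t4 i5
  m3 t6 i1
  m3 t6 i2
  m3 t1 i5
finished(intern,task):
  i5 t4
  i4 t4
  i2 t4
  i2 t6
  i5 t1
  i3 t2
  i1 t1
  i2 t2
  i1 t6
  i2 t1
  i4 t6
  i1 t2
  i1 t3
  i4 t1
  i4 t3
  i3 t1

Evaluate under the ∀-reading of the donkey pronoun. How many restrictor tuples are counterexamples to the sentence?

"her" takes "an intern" as antecedent and "it" takes "a task"; both are donkey pronouns co-varying with the restrictor.
Strong reading: for every (m,t,i) with gave(m,t,i), finished(i,t).
Restrictor triples: (m1,t1,i1)→finished(i1,t1) ✓  (m1,t1,i5)→finished(i5,t1) ✓  (m1,t3,i1)→finished(i1,t3) ✓  (m1,t6,i4)→finished(i4,t6) ✓  (m2,t2,i1)→finished(i1,t2) ✓  (m2,t3,i4)→finished(i4,t3) ✓  (m3,t1,i3)→finished(i3,t1) ✓  (m3,t1,i5)→finished(i5,t1) ✓  (m3,t2,i3)→finished(i3,t2) ✓  (m3,t4,i5)→finished(i5,t4) ✓  (m3,t6,i1)→finished(i1,t6) ✓  (m3,t6,i2)→finished(i2,t6) ✓
Counterexamples (restrictor triples failing the scope): 0.

0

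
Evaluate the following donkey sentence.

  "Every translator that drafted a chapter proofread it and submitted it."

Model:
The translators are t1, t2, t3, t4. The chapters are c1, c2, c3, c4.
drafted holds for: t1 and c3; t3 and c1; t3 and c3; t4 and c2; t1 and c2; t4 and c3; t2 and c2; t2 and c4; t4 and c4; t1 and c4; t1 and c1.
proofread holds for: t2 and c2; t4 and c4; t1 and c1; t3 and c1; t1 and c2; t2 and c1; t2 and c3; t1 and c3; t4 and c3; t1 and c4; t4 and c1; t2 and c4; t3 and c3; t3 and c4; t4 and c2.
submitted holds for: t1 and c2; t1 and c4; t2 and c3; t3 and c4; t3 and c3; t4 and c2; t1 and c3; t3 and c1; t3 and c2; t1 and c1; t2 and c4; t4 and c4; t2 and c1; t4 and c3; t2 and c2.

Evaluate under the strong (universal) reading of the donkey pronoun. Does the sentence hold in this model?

True

"it" takes "a chapter" as antecedent — a donkey pronoun bound across the clause boundary.
Strong reading: for every (t,c) with drafted(t,c), proofread(t,c) ∧ submitted(t,c).
Restrictor pairs: (t1,c1) ✓  (t1,c2) ✓  (t1,c3) ✓  (t1,c4) ✓  (t2,c2) ✓  (t2,c4) ✓  (t3,c1) ✓  (t3,c3) ✓  (t4,c2) ✓  (t4,c3) ✓  (t4,c4) ✓
Every restrictor pair satisfies the scope.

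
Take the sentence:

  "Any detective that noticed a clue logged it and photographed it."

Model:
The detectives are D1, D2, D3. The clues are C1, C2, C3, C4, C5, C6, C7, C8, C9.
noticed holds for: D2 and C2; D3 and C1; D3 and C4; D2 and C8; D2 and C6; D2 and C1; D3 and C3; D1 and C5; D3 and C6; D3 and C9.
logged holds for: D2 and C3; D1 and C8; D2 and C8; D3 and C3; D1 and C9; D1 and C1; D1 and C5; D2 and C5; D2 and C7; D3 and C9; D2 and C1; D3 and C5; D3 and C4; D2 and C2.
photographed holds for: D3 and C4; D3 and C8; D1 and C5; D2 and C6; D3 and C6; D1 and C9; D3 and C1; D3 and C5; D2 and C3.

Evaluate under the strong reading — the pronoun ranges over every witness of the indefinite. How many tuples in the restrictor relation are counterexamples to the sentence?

8

"it" takes "a clue" as antecedent — a donkey pronoun bound across the clause boundary.
Strong reading: for every (d,c) with noticed(d,c), logged(d,c) ∧ photographed(d,c).
Restrictor pairs: (D1,C5) ✓  (D2,C1) ✗  (D2,C2) ✗  (D2,C6) ✗  (D2,C8) ✗  (D3,C1) ✗  (D3,C3) ✗  (D3,C4) ✓  (D3,C6) ✗  (D3,C9) ✗
Counterexamples (restrictor pairs failing the scope): 8.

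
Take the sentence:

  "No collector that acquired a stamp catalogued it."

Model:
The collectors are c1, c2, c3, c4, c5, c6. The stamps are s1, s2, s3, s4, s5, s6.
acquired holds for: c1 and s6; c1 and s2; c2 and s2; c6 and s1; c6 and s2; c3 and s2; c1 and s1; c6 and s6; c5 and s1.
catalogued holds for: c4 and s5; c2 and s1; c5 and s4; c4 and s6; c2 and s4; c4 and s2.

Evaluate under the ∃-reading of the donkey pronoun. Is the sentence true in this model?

"it" takes "a stamp" as antecedent — a donkey pronoun bound across the clause boundary.
Truth condition: for no (c,s) with acquired(c,s) does catalogued(c,s) hold.
Restrictor pairs — does the scope hold? (c1,s1):fails  (c1,s2):fails  (c1,s6):fails  (c2,s2):fails  (c3,s2):fails  (c5,s1):fails  (c6,s1):fails  (c6,s2):fails  (c6,s6):fails
Scope holds for no restrictor pair, so the sentence is true.

True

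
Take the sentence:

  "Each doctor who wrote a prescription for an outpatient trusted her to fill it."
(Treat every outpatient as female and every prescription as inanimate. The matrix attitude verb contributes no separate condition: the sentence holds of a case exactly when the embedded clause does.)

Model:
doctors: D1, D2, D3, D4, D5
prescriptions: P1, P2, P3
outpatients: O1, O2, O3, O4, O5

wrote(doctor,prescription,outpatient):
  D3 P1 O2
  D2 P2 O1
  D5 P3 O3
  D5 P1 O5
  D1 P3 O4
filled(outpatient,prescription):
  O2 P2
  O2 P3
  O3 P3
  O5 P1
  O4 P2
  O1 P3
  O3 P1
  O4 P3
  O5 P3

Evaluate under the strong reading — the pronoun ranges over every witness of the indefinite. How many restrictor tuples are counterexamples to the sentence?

2

"her" takes "an outpatient" as antecedent and "it" takes "a prescription"; both are donkey pronouns co-varying with the restrictor.
Strong reading: for every (d,p,o) with wrote(d,p,o), filled(o,p).
Restrictor triples: (D1,P3,O4)→filled(O4,P3) ✓  (D2,P2,O1)→filled(O1,P2) ✗  (D3,P1,O2)→filled(O2,P1) ✗  (D5,P1,O5)→filled(O5,P1) ✓  (D5,P3,O3)→filled(O3,P3) ✓
Counterexamples (restrictor triples failing the scope): 2.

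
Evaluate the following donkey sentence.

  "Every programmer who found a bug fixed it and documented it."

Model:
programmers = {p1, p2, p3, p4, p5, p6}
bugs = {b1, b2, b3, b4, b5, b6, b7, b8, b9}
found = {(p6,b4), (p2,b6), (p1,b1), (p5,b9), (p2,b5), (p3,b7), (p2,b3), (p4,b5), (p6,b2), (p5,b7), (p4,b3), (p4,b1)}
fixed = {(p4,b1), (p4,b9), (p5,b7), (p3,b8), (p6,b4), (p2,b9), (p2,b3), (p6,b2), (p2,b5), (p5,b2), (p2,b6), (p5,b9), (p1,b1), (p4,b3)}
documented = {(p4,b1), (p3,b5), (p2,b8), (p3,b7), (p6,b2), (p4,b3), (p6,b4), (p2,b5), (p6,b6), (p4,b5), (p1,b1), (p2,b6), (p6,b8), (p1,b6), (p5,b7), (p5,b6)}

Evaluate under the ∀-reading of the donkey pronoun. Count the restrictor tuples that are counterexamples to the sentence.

4

"it" takes "a bug" as antecedent — a donkey pronoun bound across the clause boundary.
Strong reading: for every (p,b) with found(p,b), fixed(p,b) ∧ documented(p,b).
Restrictor pairs: (p1,b1) ✓  (p2,b3) ✗  (p2,b5) ✓  (p2,b6) ✓  (p3,b7) ✗  (p4,b1) ✓  (p4,b3) ✓  (p4,b5) ✗  (p5,b7) ✓  (p5,b9) ✗  (p6,b2) ✓  (p6,b4) ✓
Counterexamples (restrictor pairs failing the scope): 4.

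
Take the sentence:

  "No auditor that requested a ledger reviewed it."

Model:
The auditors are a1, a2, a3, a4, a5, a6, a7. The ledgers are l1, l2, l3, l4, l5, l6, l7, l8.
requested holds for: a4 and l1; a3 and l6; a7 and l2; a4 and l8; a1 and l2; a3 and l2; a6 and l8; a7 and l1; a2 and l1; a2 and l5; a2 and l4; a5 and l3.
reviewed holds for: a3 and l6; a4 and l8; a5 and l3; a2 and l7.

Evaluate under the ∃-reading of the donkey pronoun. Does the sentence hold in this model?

False

"it" takes "a ledger" as antecedent — a donkey pronoun bound across the clause boundary.
Truth condition: for no (a,l) with requested(a,l) does reviewed(a,l) hold.
Restrictor pairs — does the scope hold? (a1,l2):fails  (a2,l1):fails  (a2,l4):fails  (a2,l5):fails  (a3,l2):fails  (a3,l6):holds  (a4,l1):fails  (a4,l8):holds  (a5,l3):holds  (a6,l8):fails  (a7,l1):fails  (a7,l2):fails
Scope holds for 3 pair(s), so the sentence is false.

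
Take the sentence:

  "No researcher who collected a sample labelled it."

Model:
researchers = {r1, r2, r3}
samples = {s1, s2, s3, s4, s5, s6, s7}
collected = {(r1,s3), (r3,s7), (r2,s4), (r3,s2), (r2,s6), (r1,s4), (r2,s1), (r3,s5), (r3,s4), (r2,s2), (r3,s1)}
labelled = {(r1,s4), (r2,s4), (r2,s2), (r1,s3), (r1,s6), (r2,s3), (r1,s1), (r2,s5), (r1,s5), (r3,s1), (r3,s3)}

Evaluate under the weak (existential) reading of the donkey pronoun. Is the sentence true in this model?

"it" takes "a sample" as antecedent — a donkey pronoun bound across the clause boundary.
Truth condition: for no (r,s) with collected(r,s) does labelled(r,s) hold.
Restrictor pairs — does the scope hold? (r1,s3):holds  (r1,s4):holds  (r2,s1):fails  (r2,s2):holds  (r2,s4):holds  (r2,s6):fails  (r3,s1):holds  (r3,s2):fails  (r3,s4):fails  (r3,s5):fails  (r3,s7):fails
Scope holds for 5 pair(s), so the sentence is false.

False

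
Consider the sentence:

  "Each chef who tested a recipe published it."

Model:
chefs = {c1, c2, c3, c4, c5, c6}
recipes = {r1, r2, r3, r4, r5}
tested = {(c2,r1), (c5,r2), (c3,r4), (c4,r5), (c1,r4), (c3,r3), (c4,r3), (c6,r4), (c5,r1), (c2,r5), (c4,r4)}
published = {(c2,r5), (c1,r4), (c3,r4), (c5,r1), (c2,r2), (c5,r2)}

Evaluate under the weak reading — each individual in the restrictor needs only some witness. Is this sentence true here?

False

"it" takes "a recipe" as antecedent — a donkey pronoun bound across the clause boundary.
Weak reading: every chef c with some tested-recipe has at least one tested-recipe r such that published(c,r).
Per chef: c1:✓  c2:✓  c3:✓  c4:✗  c5:✓  c6:✗
c4 has no witness among its tested-recipes.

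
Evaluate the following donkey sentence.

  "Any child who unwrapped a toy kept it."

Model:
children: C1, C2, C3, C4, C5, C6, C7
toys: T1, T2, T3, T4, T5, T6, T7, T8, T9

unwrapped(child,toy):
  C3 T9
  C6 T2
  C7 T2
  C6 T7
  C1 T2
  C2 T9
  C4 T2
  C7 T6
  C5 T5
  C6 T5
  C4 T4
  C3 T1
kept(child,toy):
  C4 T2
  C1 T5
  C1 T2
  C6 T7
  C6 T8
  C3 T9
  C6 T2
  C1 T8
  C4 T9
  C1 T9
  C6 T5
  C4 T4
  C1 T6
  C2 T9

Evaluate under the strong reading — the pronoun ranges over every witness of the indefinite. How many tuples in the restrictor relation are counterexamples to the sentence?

4

"it" takes "a toy" as antecedent — a donkey pronoun bound across the clause boundary.
Strong reading: for every (c,t) with unwrapped(c,t), kept(c,t).
Restrictor pairs: (C1,T2) ✓  (C2,T9) ✓  (C3,T1) ✗  (C3,T9) ✓  (C4,T2) ✓  (C4,T4) ✓  (C5,T5) ✗  (C6,T2) ✓  (C6,T5) ✓  (C6,T7) ✓  (C7,T2) ✗  (C7,T6) ✗
Counterexamples (restrictor pairs failing the scope): 4.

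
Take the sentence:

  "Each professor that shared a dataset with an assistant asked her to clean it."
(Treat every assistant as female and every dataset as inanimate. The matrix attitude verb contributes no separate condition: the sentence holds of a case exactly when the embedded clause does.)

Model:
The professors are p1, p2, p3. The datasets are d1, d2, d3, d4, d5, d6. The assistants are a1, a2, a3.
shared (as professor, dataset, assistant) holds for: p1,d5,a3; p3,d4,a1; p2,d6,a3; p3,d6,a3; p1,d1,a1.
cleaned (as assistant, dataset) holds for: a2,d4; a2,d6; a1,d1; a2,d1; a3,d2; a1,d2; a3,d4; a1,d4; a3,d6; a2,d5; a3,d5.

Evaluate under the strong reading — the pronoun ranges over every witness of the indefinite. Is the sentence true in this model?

"her" takes "an assistant" as antecedent and "it" takes "a dataset"; both are donkey pronouns co-varying with the restrictor.
Strong reading: for every (p,d,a) with shared(p,d,a), cleaned(a,d).
Restrictor triples: (p1,d1,a1)→cleaned(a1,d1) ✓  (p1,d5,a3)→cleaned(a3,d5) ✓  (p2,d6,a3)→cleaned(a3,d6) ✓  (p3,d4,a1)→cleaned(a1,d4) ✓  (p3,d6,a3)→cleaned(a3,d6) ✓
Every restrictor triple satisfies the scope.

True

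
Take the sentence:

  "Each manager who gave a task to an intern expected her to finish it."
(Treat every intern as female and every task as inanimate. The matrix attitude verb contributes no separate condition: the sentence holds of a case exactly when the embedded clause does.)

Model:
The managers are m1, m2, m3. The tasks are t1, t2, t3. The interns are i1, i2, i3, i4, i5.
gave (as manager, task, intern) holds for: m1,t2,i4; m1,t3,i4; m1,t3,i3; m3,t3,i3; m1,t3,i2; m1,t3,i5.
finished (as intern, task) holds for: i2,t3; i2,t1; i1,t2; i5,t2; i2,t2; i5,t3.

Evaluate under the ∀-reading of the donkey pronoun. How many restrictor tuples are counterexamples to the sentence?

"her" takes "an intern" as antecedent and "it" takes "a task"; both are donkey pronouns co-varying with the restrictor.
Strong reading: for every (m,t,i) with gave(m,t,i), finished(i,t).
Restrictor triples: (m1,t2,i4)→finished(i4,t2) ✗  (m1,t3,i2)→finished(i2,t3) ✓  (m1,t3,i3)→finished(i3,t3) ✗  (m1,t3,i4)→finished(i4,t3) ✗  (m1,t3,i5)→finished(i5,t3) ✓  (m3,t3,i3)→finished(i3,t3) ✗
Counterexamples (restrictor triples failing the scope): 4.

4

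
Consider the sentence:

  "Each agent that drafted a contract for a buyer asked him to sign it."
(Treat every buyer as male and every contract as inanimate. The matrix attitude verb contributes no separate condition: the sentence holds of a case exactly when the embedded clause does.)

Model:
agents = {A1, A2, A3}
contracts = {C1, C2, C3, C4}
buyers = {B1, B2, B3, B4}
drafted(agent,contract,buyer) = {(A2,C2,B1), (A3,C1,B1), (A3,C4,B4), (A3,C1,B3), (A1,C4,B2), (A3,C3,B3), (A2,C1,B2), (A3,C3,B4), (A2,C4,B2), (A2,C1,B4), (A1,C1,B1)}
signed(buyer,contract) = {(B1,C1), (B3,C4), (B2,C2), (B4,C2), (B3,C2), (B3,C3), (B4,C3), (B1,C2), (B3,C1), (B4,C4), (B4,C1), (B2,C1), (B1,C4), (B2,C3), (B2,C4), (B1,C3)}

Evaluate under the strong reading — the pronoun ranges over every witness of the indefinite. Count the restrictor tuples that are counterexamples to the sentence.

"him" takes "a buyer" as antecedent and "it" takes "a contract"; both are donkey pronouns co-varying with the restrictor.
Strong reading: for every (a,c,b) with drafted(a,c,b), signed(b,c).
Restrictor triples: (A1,C1,B1)→signed(B1,C1) ✓  (A1,C4,B2)→signed(B2,C4) ✓  (A2,C1,B2)→signed(B2,C1) ✓  (A2,C1,B4)→signed(B4,C1) ✓  (A2,C2,B1)→signed(B1,C2) ✓  (A2,C4,B2)→signed(B2,C4) ✓  (A3,C1,B1)→signed(B1,C1) ✓  (A3,C1,B3)→signed(B3,C1) ✓  (A3,C3,B3)→signed(B3,C3) ✓  (A3,C3,B4)→signed(B4,C3) ✓  (A3,C4,B4)→signed(B4,C4) ✓
Counterexamples (restrictor triples failing the scope): 0.

0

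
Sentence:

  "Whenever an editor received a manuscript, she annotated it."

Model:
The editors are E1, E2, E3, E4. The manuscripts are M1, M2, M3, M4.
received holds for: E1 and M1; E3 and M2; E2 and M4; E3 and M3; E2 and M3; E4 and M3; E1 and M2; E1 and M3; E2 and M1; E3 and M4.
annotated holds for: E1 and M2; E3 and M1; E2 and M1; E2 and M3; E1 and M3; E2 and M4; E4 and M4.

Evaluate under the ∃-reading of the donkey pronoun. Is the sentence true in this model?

False

"it" takes "a manuscript" as antecedent — a donkey pronoun bound across the clause boundary.
Weak reading: every editor e with some received-manuscript has at least one received-manuscript m such that annotated(e,m).
Per editor: E1:✓  E2:✓  E3:✗  E4:✗
E3 has no witness among its received-manuscripts.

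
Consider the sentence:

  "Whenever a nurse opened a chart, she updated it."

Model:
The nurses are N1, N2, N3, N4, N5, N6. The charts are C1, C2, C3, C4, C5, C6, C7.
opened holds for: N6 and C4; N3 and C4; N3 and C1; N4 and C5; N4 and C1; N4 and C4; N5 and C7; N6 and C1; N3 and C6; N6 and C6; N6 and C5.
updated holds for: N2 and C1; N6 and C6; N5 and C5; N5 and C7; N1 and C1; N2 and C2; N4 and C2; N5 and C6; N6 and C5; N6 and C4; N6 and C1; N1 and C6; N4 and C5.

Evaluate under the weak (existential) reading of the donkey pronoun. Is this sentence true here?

"it" takes "a chart" as antecedent — a donkey pronoun bound across the clause boundary.
Weak reading: every nurse n with some opened-chart has at least one opened-chart c such that updated(n,c).
Per nurse: N3:✗  N4:✓  N5:✓  N6:✓
N3 has no witness among its opened-charts.

False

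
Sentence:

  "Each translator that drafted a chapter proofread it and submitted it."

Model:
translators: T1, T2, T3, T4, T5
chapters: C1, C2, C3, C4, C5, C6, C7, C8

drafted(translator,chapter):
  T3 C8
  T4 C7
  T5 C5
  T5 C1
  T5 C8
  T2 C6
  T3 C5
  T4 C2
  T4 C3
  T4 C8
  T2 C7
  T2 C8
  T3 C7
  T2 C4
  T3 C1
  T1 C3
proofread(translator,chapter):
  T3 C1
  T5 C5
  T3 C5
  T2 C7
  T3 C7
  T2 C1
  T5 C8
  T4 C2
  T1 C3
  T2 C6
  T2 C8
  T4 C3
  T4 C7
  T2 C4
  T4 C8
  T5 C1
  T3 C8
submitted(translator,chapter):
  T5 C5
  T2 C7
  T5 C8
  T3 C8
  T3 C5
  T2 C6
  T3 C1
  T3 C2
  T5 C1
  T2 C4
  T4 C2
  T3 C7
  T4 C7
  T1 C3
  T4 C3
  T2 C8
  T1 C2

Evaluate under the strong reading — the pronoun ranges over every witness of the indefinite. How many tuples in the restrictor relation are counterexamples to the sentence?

"it" takes "a chapter" as antecedent — a donkey pronoun bound across the clause boundary.
Strong reading: for every (t,c) with drafted(t,c), proofread(t,c) ∧ submitted(t,c).
Restrictor pairs: (T1,C3) ✓  (T2,C4) ✓  (T2,C6) ✓  (T2,C7) ✓  (T2,C8) ✓  (T3,C1) ✓  (T3,C5) ✓  (T3,C7) ✓  (T3,C8) ✓  (T4,C2) ✓  (T4,C3) ✓  (T4,C7) ✓  (T4,C8) ✗  (T5,C1) ✓  (T5,C5) ✓  (T5,C8) ✓
Counterexamples (restrictor pairs failing the scope): 1.

1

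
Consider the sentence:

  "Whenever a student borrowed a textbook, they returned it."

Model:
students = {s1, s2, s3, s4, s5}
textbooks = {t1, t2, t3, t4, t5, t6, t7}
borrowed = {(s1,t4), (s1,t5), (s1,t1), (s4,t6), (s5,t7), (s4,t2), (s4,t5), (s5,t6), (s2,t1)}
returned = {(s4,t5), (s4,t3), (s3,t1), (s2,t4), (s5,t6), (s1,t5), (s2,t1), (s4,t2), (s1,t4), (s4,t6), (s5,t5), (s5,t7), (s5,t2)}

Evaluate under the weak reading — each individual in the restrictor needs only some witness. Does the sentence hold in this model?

"it" takes "a textbook" as antecedent — a donkey pronoun bound across the clause boundary.
Weak reading: every student s with some borrowed-textbook has at least one borrowed-textbook t such that returned(s,t).
Per student: s1:✓  s2:✓  s4:✓  s5:✓
Every student in the restrictor has a witness.

True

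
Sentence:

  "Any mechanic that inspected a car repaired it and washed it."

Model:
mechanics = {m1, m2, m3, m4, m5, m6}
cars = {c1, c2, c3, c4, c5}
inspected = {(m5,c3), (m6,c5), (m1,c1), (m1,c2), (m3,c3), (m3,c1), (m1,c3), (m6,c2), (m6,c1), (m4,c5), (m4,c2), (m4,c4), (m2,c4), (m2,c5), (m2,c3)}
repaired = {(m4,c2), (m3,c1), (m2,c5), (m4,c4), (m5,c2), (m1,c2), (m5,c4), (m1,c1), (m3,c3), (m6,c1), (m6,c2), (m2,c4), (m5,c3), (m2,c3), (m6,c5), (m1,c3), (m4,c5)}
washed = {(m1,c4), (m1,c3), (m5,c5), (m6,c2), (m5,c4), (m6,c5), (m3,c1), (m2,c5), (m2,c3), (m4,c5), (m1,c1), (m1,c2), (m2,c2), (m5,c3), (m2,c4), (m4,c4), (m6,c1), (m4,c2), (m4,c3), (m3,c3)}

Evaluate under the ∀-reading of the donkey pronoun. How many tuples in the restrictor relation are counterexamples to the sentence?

"it" takes "a car" as antecedent — a donkey pronoun bound across the clause boundary.
Strong reading: for every (m,c) with inspected(m,c), repaired(m,c) ∧ washed(m,c).
Restrictor pairs: (m1,c1) ✓  (m1,c2) ✓  (m1,c3) ✓  (m2,c3) ✓  (m2,c4) ✓  (m2,c5) ✓  (m3,c1) ✓  (m3,c3) ✓  (m4,c2) ✓  (m4,c4) ✓  (m4,c5) ✓  (m5,c3) ✓  (m6,c1) ✓  (m6,c2) ✓  (m6,c5) ✓
Counterexamples (restrictor pairs failing the scope): 0.

0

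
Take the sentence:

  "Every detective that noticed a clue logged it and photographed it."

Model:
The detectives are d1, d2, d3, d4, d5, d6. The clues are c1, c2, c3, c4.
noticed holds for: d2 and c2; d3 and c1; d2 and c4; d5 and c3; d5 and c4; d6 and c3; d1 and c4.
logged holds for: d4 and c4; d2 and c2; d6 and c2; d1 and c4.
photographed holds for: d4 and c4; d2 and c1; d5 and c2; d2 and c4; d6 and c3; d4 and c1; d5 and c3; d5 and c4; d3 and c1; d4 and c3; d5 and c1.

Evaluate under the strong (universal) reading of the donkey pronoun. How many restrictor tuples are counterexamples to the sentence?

"it" takes "a clue" as antecedent — a donkey pronoun bound across the clause boundary.
Strong reading: for every (d,c) with noticed(d,c), logged(d,c) ∧ photographed(d,c).
Restrictor pairs: (d1,c4) ✗  (d2,c2) ✗  (d2,c4) ✗  (d3,c1) ✗  (d5,c3) ✗  (d5,c4) ✗  (d6,c3) ✗
Counterexamples (restrictor pairs failing the scope): 7.

7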